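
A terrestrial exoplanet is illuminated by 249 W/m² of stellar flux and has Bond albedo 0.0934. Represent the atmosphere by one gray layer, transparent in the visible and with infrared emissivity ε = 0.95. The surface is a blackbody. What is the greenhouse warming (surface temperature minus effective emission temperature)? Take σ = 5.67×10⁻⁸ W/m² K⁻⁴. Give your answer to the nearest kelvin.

31 K

The planet radiates to space at T_e = [S(1−α)/(4σ)]^(1/4) = 177.6 K.
For a single slab of emissivity ε, T_s⁴ = 2T_e⁴/(2−ε); thus T_s = 177.6·(1.905)^(1/4) = 208.7 K.
T_s − T_e = 208.7 − 177.6 = 31.05 K.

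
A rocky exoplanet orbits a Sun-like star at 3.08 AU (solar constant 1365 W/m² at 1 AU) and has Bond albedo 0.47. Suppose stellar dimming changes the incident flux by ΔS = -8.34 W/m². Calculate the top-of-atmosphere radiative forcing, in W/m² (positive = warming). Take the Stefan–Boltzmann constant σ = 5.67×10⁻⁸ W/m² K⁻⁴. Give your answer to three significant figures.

-1.11 W/m²

Irradiance scales as 1/d², so S = 1365 W/m² × (1/3.08)² = 143.9 W/m².
TOA radiative forcing: ΔF = (1−α)ΔS/4 = 0.53·(-8.34)/4 = -1.105 W/m².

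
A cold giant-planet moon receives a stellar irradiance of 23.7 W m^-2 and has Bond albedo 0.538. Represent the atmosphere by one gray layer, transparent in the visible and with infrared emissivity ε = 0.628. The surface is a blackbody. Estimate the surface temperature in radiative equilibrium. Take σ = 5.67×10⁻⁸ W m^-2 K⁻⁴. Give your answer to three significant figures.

Effective emission temperature (TOA balance): σT_e⁴ = S(1−α)/4 = 2.737 W m^-2 → T_e = 83.36 K.
Surface balance with a leaky layer gives σT_s⁴ = σT_e⁴·2/(2−ε), so T_s = T_e·[2/(2−0.628)]^(1/4) = 91.59 K.

91.6 K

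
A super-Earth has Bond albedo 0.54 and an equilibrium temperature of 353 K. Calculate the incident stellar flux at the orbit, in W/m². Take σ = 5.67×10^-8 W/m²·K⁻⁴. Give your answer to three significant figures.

From S(1−α)/4 = σT⁴: S = 4σT⁴/(1−α).
σT⁴ = 5.67×10⁻⁸·(353)⁴ = 880.4 W/m².
S = 4·880.4/0.46 = 7656 W/m².

7660 W/m²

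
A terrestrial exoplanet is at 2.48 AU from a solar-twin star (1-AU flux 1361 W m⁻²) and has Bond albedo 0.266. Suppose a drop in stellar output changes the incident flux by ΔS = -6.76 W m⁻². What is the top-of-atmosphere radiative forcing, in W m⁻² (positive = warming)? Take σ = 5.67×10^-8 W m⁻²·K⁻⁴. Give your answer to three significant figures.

-1.24 W m⁻²

By the inverse-square law, S = 1361/2.48² = 221.3 W m⁻².
Only a fraction (1−α) is absorbed and it's spread over 4πR², so ΔF = (1−α)ΔS/4 = -1.240 W m⁻².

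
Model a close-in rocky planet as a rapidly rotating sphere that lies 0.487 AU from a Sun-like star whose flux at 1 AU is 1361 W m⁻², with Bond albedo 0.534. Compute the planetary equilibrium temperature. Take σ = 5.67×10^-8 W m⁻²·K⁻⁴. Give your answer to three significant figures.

330 K

Irradiance scales as 1/d², so S = 1361 W m⁻² × (1/0.487)² = 5739 W m⁻².
Absorbed flux (global mean): S(1−α)/4 = 5739·0.466/4 = 668.5 W m⁻².
Set σT⁴ = 668.5 → T = (668.5/σ)^(1/4) = 329.5 K.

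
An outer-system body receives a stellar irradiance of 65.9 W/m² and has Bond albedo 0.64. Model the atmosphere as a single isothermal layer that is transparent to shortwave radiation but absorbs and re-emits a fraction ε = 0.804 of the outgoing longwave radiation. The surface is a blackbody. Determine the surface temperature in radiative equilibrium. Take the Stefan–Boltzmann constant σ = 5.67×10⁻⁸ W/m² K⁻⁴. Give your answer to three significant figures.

The planet radiates to space at T_e = [S(1−α)/(4σ)]^(1/4) = 101.1 K.
The surface balance (absorbed SW + ε·downward IR = σT_s⁴) with T_a⁴ = T_s⁴/2 reduces to T_s = T_e·[2/(2−ε)]^¼ = 115.0 K.

115 kelvin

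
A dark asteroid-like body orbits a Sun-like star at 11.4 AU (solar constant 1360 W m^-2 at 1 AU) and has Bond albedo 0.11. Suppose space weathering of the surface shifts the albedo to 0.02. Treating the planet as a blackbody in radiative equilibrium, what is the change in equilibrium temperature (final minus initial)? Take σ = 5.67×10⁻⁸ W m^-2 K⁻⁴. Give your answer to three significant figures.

By the inverse-square law, S = 1360/11.4² = 10.46 W m^-2.
With α = 0.11, T₁ = 80.05 K.
With α = 0.02, T₂ = 82.00 K.
ΔT = T₂ − T₁ = 1.951 K.

1.95 K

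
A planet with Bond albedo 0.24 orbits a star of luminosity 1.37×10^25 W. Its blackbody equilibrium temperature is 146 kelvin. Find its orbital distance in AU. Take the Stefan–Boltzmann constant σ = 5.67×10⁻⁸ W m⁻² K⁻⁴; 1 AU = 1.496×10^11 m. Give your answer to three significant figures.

0.599 AU

The flux needed for this T is 4σT⁴/(1−0.24) = 135.6 W m⁻².
S = L/(4πd²) → d = √(L/4πS) = √(1.37×10^25/(4π·135.6)) = 8.967×10^10 m = 0.5994 AU.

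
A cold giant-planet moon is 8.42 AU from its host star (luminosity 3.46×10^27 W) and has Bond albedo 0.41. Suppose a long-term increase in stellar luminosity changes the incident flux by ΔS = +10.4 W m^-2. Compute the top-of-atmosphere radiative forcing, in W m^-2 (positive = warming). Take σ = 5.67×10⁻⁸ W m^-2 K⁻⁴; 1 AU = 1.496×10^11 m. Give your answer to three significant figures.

d = 8.42 × 1.496×10^11 m = 1.260×10^12 m.
Flux at the orbit: S = L/(4πd²) = 3.46×10^27/(4π·(1.26×10^12)²) = 173.5 W m^-2.
Only a fraction (1−α) is absorbed and it's spread over 4πR², so ΔF = (1−α)ΔS/4 = 1.534 W m^-2.

1.53 W m^-2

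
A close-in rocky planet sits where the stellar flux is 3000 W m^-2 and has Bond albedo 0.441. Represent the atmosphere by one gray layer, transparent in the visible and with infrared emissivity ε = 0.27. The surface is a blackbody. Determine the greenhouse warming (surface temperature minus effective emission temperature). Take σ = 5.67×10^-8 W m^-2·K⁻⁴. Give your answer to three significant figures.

At the top of the atmosphere, σT_e⁴ = S(1−α)/4 = 419.2 W m^-2, giving T_e = 293.2 K.
For a single slab of emissivity ε, T_s⁴ = 2T_e⁴/(2−ε); thus T_s = 293.2·(1.156)^(1/4) = 304.1 K.
Greenhouse warming: T_s − T_e = 10.83 K.

10.8 K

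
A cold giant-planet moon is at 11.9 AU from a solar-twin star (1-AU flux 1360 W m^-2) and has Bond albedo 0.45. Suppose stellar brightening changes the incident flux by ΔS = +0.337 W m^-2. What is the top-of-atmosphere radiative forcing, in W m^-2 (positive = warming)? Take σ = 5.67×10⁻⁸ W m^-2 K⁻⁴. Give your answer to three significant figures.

Flux at the orbit: S = 1360/(11.9)² = 9.604 W m^-2.
TOA radiative forcing: ΔF = (1−α)ΔS/4 = 0.55·(+0.337)/4 = 0.04634 W m^-2.

0.0463 W m^-2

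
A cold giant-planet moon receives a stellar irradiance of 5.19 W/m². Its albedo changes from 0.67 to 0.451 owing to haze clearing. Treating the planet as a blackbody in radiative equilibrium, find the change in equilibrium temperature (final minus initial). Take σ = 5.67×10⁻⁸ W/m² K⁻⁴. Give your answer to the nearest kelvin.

Initial: T₁ = [S(1−0.67)/(4σ)]^(1/4) = 52.42 K.
Final:   T₂ = [S(1−0.451)/(4σ)]^(1/4) = 59.54 K.
ΔT = T₂ − T₁ = 7.114 K.

7 K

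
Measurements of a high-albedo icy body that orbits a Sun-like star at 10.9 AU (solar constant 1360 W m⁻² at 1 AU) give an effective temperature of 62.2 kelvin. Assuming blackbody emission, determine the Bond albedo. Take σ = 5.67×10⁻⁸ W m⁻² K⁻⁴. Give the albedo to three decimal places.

By the inverse-square law, S = 1360/10.9² = 11.45 W m⁻².
From σT⁴ = S(1−α)/4 we invert for α: 1−α = 4σT⁴/S.
4σT⁴ = 4·5.67×10⁻⁸·(62.2)⁴ = 3.395 W m⁻².
1−α = 3.395/11.45 = 0.2966, so α = 0.7034.

0.703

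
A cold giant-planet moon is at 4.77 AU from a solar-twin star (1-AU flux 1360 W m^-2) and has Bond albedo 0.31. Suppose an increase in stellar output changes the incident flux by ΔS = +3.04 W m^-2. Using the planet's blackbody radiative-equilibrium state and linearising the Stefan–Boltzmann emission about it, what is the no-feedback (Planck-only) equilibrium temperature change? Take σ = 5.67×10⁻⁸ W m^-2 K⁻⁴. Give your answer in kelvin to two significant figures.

1.5 K

Irradiance scales as 1/d², so S = 1360 W m^-2 × (1/4.77)² = 59.77 W m^-2.
Reference equilibrium: T_e = [S(1−α)/(4σ)]^(1/4) = 116.1 K.
ΔF = Δ[S(1−α)]/4 = (1−0.31)·+3.04/4 = 0.5244 W m^-2.
Linearising σT⁴ gives d(σT⁴)/dT = 4σT_e³ = 0.3552 W m^-2 per K.
Hence the no-feedback warming is ΔF/(4σT_e³) = 1.48 K.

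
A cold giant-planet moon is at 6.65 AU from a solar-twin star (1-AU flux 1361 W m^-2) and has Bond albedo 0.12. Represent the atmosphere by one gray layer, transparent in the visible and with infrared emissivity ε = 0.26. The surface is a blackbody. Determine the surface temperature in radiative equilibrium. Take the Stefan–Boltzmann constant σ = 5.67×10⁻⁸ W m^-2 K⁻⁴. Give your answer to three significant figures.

108 K

By the inverse-square law, S = 1361/6.65² = 30.78 W m^-2.
Effective emission temperature (TOA balance): σT_e⁴ = S(1−α)/4 = 6.771 W m^-2 → T_e = 104.5 K.
The surface balance (absorbed SW + ε·downward IR = σT_s⁴) with T_a⁴ = T_s⁴/2 reduces to T_s = T_e·[2/(2−ε)]^¼ = 108.2 K.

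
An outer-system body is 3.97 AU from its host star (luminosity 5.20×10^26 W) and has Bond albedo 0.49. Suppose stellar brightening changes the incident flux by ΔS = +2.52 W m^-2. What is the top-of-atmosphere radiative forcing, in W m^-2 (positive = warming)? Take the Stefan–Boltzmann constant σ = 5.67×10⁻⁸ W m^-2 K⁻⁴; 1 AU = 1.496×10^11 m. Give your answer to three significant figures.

0.321 W m^-2

d = 3.97 × 1.496×10^11 m = 5.939×10^11 m.
S = L/(4πd²) = 117.3 W m^-2.
ΔF = Δ[S(1−α)]/4 = (1−0.49)·+2.52/4 = 0.3213 W m^-2.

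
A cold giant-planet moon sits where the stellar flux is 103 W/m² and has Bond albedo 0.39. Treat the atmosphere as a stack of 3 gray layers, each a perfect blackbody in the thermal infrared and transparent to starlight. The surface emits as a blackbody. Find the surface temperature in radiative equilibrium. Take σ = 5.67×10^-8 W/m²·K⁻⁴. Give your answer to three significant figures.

182 K

Top-of-atmosphere balance: σT_e⁴ = S(1−α)/4 = 15.71 W/m² → T_e = 129.0 K.
With N = 3 opaque layers, T_s = (N+1)^(1/4)·T_e = 4^(1/4)·129.0 = 182.5 K.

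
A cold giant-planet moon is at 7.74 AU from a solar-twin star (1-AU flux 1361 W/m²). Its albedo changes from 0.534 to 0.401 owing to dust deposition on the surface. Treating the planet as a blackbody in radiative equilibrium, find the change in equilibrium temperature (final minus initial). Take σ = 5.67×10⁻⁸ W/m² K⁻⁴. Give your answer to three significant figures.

Irradiance scales as 1/d², so S = 1361 W/m² × (1/7.74)² = 22.72 W/m².
Initial: T₁ = [S(1−0.534)/(4σ)]^(1/4) = 82.66 K.
After:  T₂ = [22.72·0.599/(4σ)]^(1/4) = 88.01 K.
Change: 88.01 − 82.66 = 5.355 K.

5.35 kelvin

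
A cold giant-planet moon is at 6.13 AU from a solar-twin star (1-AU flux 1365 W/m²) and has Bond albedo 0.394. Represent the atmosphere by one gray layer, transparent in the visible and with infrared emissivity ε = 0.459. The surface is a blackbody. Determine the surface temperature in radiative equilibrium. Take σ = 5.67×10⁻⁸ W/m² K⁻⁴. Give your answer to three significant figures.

106 K

Flux at the orbit: S = 1365/(6.13)² = 36.33 W/m².
At the top of the atmosphere, σT_e⁴ = S(1−α)/4 = 5.503 W/m², giving T_e = 99.26 K.
The surface balance (absorbed SW + ε·downward IR = σT_s⁴) with T_a⁴ = T_s⁴/2 reduces to T_s = T_e·[2/(2−ε)]^¼ = 105.9 K.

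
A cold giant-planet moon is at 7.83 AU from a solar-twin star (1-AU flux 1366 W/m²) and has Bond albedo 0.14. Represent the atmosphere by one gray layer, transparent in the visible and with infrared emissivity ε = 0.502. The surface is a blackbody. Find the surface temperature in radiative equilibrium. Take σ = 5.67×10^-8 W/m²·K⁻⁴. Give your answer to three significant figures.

By the inverse-square law, S = 1366/7.83² = 22.28 W/m².
At the top of the atmosphere, σT_e⁴ = S(1−α)/4 = 4.790 W/m², giving T_e = 95.87 K.
Surface balance with a leaky layer gives σT_s⁴ = σT_e⁴·2/(2−ε), so T_s = T_e·[2/(2−0.502)]^(1/4) = 103.1 K.

103 K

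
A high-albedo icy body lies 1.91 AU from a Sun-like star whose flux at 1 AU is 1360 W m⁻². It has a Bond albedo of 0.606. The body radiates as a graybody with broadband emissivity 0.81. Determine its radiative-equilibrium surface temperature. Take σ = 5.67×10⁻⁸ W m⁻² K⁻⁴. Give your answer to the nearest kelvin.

Irradiance scales as 1/d², so S = 1360 W m⁻² × (1/1.91)² = 372.8 W m⁻².
Absorbed flux (global mean): S(1−α)/4 = 372.8·0.394/4 = 36.72 W m⁻².
Equating to εσT⁴ with ε = 0.81: T = (36.72/0.81σ)^(1/4) = 168.2 K.

168 K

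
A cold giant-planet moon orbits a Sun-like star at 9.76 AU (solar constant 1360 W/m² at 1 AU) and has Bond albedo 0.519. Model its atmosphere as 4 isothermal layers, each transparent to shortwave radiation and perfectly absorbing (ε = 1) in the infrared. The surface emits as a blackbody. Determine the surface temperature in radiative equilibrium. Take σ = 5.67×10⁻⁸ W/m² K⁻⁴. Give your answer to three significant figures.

111 K

Flux at the orbit: S = 1360/(9.76)² = 14.28 W/m².
OLR = S(1−α)/4 = 1.717 W/m²; the top layer radiates at T_e = 74.18 K.
With N = 4 opaque layers, T_s = (N+1)^(1/4)·T_e = 5^(1/4)·74.18 = 110.9 K.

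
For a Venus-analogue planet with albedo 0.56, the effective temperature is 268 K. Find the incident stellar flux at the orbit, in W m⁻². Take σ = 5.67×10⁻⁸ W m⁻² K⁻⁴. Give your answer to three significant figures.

From S(1−α)/4 = σT⁴: S = 4σT⁴/(1−α).
σT⁴ = 5.67×10⁻⁸·(268)⁴ = 292.5 W m⁻².
S = 4·292.5/0.44 = 2659 W m⁻².

2660 W m⁻²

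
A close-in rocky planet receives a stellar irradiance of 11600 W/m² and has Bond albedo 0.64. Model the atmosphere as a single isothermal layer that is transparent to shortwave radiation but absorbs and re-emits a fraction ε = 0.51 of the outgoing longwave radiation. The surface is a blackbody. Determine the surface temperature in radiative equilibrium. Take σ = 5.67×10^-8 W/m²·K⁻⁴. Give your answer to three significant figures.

396 kelvin

At the top of the atmosphere, σT_e⁴ = S(1−α)/4 = 1044 W/m², giving T_e = 368.4 K.
Surface balance with a leaky layer gives σT_s⁴ = σT_e⁴·2/(2−ε), so T_s = T_e·[2/(2−0.51)]^(1/4) = 396.5 K.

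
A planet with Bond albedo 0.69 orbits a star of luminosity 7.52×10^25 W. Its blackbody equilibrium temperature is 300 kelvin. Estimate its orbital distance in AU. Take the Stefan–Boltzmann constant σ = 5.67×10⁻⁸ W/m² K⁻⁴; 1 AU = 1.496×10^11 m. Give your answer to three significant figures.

Required flux: S = 4σT⁴/(1−α) = 5926 W/m².
S = L/(4πd²) → d = √(L/4πS) = √(7.52×10^25/(4π·5926)) = 3.178×10^10 m = 0.2124 AU.

0.212 AU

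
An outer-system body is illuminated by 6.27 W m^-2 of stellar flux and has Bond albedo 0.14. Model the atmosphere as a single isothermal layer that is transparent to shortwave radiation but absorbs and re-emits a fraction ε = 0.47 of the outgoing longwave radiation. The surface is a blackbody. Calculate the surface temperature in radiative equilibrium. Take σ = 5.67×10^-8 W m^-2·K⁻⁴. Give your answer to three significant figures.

74.7 kelvin

At the top of the atmosphere, σT_e⁴ = S(1−α)/4 = 1.348 W m^-2, giving T_e = 69.83 K.
Surface balance with a leaky layer gives σT_s⁴ = σT_e⁴·2/(2−ε), so T_s = T_e·[2/(2−0.47)]^(1/4) = 74.66 K.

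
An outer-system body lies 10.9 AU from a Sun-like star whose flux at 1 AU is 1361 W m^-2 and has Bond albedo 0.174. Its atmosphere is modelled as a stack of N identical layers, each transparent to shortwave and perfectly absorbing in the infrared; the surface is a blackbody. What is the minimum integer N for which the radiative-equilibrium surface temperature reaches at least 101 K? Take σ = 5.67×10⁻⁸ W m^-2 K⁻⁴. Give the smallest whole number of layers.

2

Flux at the orbit: S = 1361/(10.9)² = 11.46 W m^-2.
OLR = S(1−α)/4 = 2.366 W m^-2; the top layer radiates at T_e = 80.37 K.
Need (N+1)T_e⁴ ≥ T_s⁴, i.e. N+1 ≥ (101/80.37)⁴ = 2.494.
The minimum whole number is N = 2.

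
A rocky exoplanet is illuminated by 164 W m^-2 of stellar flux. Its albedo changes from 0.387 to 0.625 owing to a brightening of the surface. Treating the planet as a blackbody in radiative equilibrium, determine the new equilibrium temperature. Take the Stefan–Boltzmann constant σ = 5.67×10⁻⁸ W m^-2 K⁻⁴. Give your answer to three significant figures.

128 K

New equilibrium: T₂ = [(1−0.625)·164.0/(4σ)]^(1/4) = 128.3 K.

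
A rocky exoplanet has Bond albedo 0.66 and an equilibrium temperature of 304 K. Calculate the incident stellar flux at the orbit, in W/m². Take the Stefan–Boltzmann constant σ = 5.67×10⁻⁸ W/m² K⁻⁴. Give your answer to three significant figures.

Invert the energy balance for S: S = 4σT⁴/(1−α).
The emitted flux is σT⁴ = 484.3 W/m².
S = 4·484.3/0.34 = 5697 W/m².

5700 W/m²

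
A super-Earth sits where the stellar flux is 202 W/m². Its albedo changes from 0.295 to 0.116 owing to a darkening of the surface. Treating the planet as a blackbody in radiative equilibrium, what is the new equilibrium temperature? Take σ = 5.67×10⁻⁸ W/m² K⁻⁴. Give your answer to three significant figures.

168 K

With the new albedo, S(1−α₂)/4 = 44.64 W/m², so T₂ = 167.5 K.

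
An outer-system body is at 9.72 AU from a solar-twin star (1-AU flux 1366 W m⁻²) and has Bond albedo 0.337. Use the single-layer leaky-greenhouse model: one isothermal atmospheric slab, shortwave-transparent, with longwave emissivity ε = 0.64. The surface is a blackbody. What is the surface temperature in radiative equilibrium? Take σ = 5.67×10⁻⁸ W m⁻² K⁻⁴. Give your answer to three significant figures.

By the inverse-square law, S = 1366/9.72² = 14.46 W m⁻².
At the top of the atmosphere, σT_e⁴ = S(1−α)/4 = 2.396 W m⁻², giving T_e = 80.63 K.
The surface balance (absorbed SW + ε·downward IR = σT_s⁴) with T_a⁴ = T_s⁴/2 reduces to T_s = T_e·[2/(2−ε)]^¼ = 88.79 K.

88.8 K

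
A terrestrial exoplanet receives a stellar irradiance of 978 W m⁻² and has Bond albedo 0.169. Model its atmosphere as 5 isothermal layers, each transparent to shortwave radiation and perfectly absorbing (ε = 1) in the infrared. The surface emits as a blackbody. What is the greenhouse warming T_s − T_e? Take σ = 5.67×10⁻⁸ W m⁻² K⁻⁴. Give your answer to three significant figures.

138 K

The effective emission temperature is T_e = [S(1−α)/(4σ)]^¼ = 244.7 K.
T_s = (N+1)^(1/4)·T_e = 382.9 K.
Warming: T_s − T_e = 138.3 K.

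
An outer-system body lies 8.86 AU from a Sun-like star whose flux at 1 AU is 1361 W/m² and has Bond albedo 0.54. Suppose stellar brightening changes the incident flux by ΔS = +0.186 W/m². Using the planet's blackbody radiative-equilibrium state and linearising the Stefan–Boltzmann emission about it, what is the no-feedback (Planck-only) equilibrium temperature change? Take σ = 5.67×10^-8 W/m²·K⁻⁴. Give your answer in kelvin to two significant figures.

By the inverse-square law, S = 1361/8.86² = 17.34 W/m².
Reference equilibrium: T_e = [S(1−α)/(4σ)]^(1/4) = 77.01 K.
Only a fraction (1−α) is absorbed and it's spread over 4πR², so ΔF = (1−α)ΔS/4 = 0.02139 W/m².
Linearising σT⁴ gives d(σT⁴)/dT = 4σT_e³ = 0.1036 W/m² per K.
ΔT₀ = ΔF/λ_P = 0.02139/0.1036 = 0.207 K.

0.21 K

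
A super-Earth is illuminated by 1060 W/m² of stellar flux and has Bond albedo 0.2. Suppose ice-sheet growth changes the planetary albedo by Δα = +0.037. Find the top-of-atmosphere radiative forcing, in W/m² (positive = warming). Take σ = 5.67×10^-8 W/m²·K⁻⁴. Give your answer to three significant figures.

ΔF = −(S/4)Δα = −(1060/4)×(+0.037) = -9.805 W/m².

-9.80 W/m²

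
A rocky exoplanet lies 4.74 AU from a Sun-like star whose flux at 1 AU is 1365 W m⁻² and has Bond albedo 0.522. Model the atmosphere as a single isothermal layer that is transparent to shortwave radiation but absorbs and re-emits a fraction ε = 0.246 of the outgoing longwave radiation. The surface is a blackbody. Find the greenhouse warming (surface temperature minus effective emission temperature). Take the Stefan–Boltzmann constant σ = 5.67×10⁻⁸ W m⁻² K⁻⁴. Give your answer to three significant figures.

Irradiance scales as 1/d², so S = 1365 W m⁻² × (1/4.74)² = 60.75 W m⁻².
The planet radiates to space at T_e = [S(1−α)/(4σ)]^(1/4) = 106.4 K.
For a single slab of emissivity ε, T_s⁴ = 2T_e⁴/(2−ε); thus T_s = 106.4·(1.14)^(1/4) = 109.9 K.
T_s − T_e = 109.9 − 106.4 = 3.548 K.

3.55 kelvin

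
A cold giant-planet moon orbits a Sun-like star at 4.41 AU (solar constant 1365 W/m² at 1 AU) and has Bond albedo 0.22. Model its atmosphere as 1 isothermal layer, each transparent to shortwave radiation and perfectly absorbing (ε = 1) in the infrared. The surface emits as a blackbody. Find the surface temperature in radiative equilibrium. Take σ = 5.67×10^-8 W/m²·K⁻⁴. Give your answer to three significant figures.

148 K

By the inverse-square law, S = 1365/4.41² = 70.19 W/m².
Top-of-atmosphere balance: σT_e⁴ = S(1−α)/4 = 13.69 W/m² → T_e = 124.6 K.
For an N-layer opaque stack, T_s⁴ = (N+1)T_e⁴, hence T_s = (2)^(1/4)×124.6 K = 148.2 K.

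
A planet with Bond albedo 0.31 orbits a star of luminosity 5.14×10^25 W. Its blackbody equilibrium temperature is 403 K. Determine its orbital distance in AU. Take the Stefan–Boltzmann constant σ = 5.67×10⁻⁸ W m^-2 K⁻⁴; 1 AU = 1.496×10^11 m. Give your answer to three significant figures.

0.145 AU

Energy balance gives S = 4σT⁴/(1−α) = 8670 W m^-2.
Then d = [L/(4πS)]^(1/2) = 2.172×10^10 m, i.e. 0.1452 AU.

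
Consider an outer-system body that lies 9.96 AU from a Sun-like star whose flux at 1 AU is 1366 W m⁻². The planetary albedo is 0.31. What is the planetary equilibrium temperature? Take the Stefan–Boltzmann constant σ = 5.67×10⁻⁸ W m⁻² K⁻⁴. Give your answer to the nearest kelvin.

80 kelvin

By the inverse-square law, S = 1366/9.96² = 13.77 W m⁻².
The planet absorbs (1−α)S over its disc πR² and re-emits over 4πR², so the mean absorbed flux is (1−0.31)·13.77/4 = 2.375 W m⁻².
In equilibrium σT⁴ equals this, so T = 80.45 K.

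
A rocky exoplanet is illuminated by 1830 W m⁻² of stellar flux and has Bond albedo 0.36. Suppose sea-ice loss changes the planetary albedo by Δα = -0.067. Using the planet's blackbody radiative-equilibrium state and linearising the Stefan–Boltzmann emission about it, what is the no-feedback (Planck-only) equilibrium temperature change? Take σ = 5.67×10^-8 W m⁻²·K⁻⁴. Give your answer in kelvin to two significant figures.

7.0 kelvin

Reference equilibrium: T_e = [S(1−α)/(4σ)]^(1/4) = 268.1 K.
ΔF = −(S/4)Δα = −(1830/4)×(-0.067) = 30.65 W m⁻².
The Planck feedback parameter is 4σT_e³ = 4.369 W m⁻²/K.
Hence the no-feedback warming is ΔF/(4σT_e³) = 7.02 K.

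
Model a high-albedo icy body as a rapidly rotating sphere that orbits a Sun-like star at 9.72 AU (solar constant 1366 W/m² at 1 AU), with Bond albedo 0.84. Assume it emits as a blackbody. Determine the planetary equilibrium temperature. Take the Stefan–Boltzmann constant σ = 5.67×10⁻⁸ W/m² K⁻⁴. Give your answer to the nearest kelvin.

57 K

By the inverse-square law, S = 1366/9.72² = 14.46 W/m².
Absorbed flux (global mean): S(1−α)/4 = 14.46·0.16/4 = 0.5783 W/m².
Balancing against σT⁴: T = (0.5783/5.67×10⁻⁸)^(1/4) = 56.51 K.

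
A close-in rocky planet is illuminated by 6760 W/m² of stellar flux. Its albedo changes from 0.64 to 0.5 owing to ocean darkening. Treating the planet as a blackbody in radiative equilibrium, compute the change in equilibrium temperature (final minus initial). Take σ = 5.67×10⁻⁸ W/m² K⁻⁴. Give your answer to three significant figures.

With α = 0.64, T₁ = 321.8 K.
With α = 0.5, T₂ = 349.4 K.
Change: 349.4 − 321.8 = 27.55 K.

27.5 K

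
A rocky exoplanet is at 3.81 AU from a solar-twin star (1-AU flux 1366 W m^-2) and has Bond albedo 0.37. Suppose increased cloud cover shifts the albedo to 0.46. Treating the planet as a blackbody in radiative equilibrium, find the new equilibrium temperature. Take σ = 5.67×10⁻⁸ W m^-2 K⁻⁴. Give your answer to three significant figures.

122 kelvin

By the inverse-square law, S = 1366/3.81² = 94.10 W m^-2.
T₂ = [S(1−α₂)/(4σ)]^(1/4) = [94.10·0.54/(4σ)]^(1/4) = 122.3 K.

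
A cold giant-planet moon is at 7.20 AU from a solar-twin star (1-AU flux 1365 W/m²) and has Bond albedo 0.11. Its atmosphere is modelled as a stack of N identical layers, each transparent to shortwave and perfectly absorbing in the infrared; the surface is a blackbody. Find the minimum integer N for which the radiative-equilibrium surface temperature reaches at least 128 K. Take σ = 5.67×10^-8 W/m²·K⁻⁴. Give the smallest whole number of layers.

Flux at the orbit: S = 1365/(7.20)² = 26.33 W/m².
OLR = S(1−α)/4 = 5.859 W/m²; the top layer radiates at T_e = 100.8 K.
T_s = (N+1)^(1/4)·T_e ≥ 128 K requires N+1 ≥ (T_s/T_e)⁴ = (128/100.8)⁴ = 2.598.
The minimum whole number is N = 2.

2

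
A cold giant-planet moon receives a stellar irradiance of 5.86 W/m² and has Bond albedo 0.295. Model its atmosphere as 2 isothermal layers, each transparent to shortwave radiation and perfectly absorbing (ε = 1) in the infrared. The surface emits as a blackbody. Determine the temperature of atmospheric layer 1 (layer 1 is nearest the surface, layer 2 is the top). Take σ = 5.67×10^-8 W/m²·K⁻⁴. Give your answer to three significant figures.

Top-of-atmosphere balance: σT_e⁴ = S(1−α)/4 = 1.033 W/m² → T_e = 65.33 K.
In the N-layer model, layer k (counted from the surface) has T_k = (N+1−k)^(1/4)·T_e.
With k = 1: T_1 = (2+1−1)^¼·65.33 K = 77.69 K.

77.7 K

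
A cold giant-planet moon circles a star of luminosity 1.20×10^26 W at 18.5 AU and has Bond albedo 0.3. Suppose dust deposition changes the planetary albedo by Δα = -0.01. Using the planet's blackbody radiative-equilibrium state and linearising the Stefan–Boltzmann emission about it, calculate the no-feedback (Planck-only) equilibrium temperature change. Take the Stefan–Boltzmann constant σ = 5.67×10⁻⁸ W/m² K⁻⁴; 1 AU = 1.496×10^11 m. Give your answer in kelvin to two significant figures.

d = 18.5 × 1.496×10^11 m = 2.768×10^12 m.
Spreading L over a sphere of radius d: S = 1.20×10^26/(4π·2.77×10^12²) = 1.247 W/m².
Unperturbed T_e = [1.247·(1−0.3)/(4σ)]^¼ = 44.29 K.
The change in absorbed flux is Δ[S(1−α)/4] = −SΔα/4 = 0.003117 W/m².
Planck response: λ_P = 4σT_e³ = 4·5.67×10⁻⁸·(44.29)³ = 0.01970 W/m²/K.
ΔT₀ = ΔF/λ_P = 0.003117/0.01970 = 0.158 K.

0.16 kelvin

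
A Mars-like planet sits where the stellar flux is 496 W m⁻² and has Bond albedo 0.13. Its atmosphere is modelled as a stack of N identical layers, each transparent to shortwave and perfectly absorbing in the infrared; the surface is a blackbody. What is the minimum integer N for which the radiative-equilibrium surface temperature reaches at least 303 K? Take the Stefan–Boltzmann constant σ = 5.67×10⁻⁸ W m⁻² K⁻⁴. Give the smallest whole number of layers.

OLR = S(1−α)/4 = 107.9 W m⁻²; the top layer radiates at T_e = 208.9 K.
Need (N+1)T_e⁴ ≥ T_s⁴, i.e. N+1 ≥ (303/208.9)⁴ = 4.430.
Rounding up, N = 4.

4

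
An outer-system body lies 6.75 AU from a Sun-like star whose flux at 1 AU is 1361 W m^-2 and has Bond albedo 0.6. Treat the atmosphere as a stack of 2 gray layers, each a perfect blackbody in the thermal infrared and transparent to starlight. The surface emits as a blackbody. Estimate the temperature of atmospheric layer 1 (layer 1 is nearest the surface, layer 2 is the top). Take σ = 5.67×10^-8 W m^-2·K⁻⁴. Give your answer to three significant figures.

101 K

Irradiance scales as 1/d², so S = 1361 W m^-2 × (1/6.75)² = 29.87 W m^-2.
OLR = S(1−α)/4 = 2.987 W m^-2; the top layer radiates at T_e = 85.20 K.
The net upward flux σT_e⁴ is constant between every pair of levels, so T_k⁴ = (N+1−k)T_e⁴.
With k = 1: T_1 = (2+1−1)^¼·85.20 K = 101.3 K.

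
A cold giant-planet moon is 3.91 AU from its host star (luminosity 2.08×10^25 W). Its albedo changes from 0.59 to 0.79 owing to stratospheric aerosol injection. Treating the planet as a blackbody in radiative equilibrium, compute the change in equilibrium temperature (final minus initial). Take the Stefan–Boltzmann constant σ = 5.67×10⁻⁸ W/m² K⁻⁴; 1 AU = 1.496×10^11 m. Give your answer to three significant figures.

Orbital distance: d = 3.91 AU = 5.849×10^11 m.
Spreading L over a sphere of radius d: S = 2.08×10^25/(4π·5.85×10^11²) = 4.838 W/m².
Before: T₁ = [4.838·0.41/(4σ)]^(1/4) = 54.38 K.
Final:   T₂ = [S(1−0.79)/(4σ)]^(1/4) = 46.00 K.
Change: 46.00 − 54.38 = -8.376 K.

-8.38 kelvin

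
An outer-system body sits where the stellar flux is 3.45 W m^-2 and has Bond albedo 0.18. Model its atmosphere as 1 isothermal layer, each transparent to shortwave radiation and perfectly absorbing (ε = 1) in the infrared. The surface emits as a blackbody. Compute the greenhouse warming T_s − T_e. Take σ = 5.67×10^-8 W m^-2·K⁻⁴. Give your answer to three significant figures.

OLR = S(1−α)/4 = 0.7073 W m^-2; the top layer radiates at T_e = 59.43 K.
Surface: T_s = (2)^¼·T_e = 70.67 K.
Warming: T_s − T_e = 11.24 K.

11.2 K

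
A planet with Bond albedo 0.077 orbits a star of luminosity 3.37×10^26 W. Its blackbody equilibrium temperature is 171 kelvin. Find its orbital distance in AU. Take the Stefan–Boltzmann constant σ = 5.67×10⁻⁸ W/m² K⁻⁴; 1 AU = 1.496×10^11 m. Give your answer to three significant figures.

2.39 AU

Energy balance gives S = 4σT⁴/(1−α) = 210.1 W/m².
Then d = [L/(4πS)]^(1/2) = 3.573×10^11 m, i.e. 2.388 AU.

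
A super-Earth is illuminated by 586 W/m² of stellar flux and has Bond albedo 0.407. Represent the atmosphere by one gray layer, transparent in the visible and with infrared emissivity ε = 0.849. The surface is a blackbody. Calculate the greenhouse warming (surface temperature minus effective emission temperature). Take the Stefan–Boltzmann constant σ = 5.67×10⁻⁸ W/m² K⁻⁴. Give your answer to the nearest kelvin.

29 K

Effective emission temperature (TOA balance): σT_e⁴ = S(1−α)/4 = 86.87 W/m² → T_e = 197.8 K.
The surface balance (absorbed SW + ε·downward IR = σT_s⁴) with T_a⁴ = T_s⁴/2 reduces to T_s = T_e·[2/(2−ε)]^¼ = 227.2 K.
Greenhouse warming: T_s − T_e = 29.31 K.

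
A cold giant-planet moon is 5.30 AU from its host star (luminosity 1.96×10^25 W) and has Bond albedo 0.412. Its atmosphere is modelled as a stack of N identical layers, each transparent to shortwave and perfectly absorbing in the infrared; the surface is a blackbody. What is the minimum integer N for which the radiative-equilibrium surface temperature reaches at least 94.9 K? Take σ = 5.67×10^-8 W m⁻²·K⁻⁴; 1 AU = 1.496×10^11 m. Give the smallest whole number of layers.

12

Orbital distance: d = 5.30 AU = 7.929×10^11 m.
Flux at the orbit: S = L/(4πd²) = 1.96×10^25/(4π·(7.93×10^11)²) = 2.481 W m⁻².
The effective emission temperature is T_e = [S(1−α)/(4σ)]^¼ = 50.36 K.
Since T_s⁴ = (N+1)T_e⁴, we need N ≥ (T_s/T_e)⁴ − 1 = 11.610.
So N ≥ 11.610; the smallest integer is N = 12.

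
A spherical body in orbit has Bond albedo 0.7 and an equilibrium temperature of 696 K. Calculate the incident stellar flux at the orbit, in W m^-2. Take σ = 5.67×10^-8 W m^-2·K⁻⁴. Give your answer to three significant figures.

Invert the energy balance for S: S = 4σT⁴/(1−α).
The emitted flux is σT⁴ = 13310 W m^-2.
So S = 4×13310/(1−0.7) = 1.774×10^5 W m^-2.

1.77×10^5 W m^-2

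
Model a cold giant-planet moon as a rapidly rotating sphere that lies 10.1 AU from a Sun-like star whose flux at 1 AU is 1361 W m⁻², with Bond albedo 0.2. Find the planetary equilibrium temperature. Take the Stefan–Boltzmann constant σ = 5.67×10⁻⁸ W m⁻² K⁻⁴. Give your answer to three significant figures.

Irradiance scales as 1/d², so S = 1361 W m⁻² × (1/10.1)² = 13.34 W m⁻².
The planet absorbs (1−α)S over its disc πR² and re-emits over 4πR², so the mean absorbed flux is (1−0.2)·13.34/4 = 2.668 W m⁻².
Set σT⁴ = 2.668 → T = (2.668/σ)^(1/4) = 82.83 K.

82.8 K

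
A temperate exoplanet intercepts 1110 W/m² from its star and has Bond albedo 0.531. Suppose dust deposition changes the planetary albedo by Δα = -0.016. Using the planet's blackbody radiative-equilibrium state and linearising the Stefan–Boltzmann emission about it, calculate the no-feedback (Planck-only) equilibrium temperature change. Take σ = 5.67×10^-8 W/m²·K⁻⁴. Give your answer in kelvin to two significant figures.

1.9 kelvin

Reference equilibrium: T_e = [S(1−α)/(4σ)]^(1/4) = 218.9 K.
ΔF = −(S/4)Δα = −(1110/4)×(-0.016) = 4.440 W/m².
Planck response: λ_P = 4σT_e³ = 4·5.67×10⁻⁸·(218.9)³ = 2.378 W/m²/K.
So ΔT₀ = 4.440/2.378 = 1.87 K.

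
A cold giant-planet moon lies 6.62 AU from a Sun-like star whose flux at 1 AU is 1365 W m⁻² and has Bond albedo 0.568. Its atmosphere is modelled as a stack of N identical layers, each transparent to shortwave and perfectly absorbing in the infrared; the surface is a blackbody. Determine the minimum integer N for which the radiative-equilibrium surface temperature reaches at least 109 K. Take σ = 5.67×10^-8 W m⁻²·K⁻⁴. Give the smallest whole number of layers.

2

By the inverse-square law, S = 1365/6.62² = 31.15 W m⁻².
The effective emission temperature is T_e = [S(1−α)/(4σ)]^¼ = 87.76 K.
T_s = (N+1)^(1/4)·T_e ≥ 109 K requires N+1 ≥ (T_s/T_e)⁴ = (109/87.76)⁴ = 2.379.
Rounding up, N = 2.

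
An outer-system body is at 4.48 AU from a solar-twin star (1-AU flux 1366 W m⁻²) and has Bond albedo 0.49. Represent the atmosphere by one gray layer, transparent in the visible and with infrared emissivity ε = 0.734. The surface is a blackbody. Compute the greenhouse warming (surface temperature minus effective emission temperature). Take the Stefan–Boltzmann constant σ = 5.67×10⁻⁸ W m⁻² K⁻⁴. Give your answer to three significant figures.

Irradiance scales as 1/d², so S = 1366 W m⁻² × (1/4.48)² = 68.06 W m⁻².
The planet radiates to space at T_e = [S(1−α)/(4σ)]^(1/4) = 111.2 K.
For a single slab of emissivity ε, T_s⁴ = 2T_e⁴/(2−ε); thus T_s = 111.2·(1.58)^(1/4) = 124.7 K.
Greenhouse warming: T_s − T_e = 13.47 K.

13.5 K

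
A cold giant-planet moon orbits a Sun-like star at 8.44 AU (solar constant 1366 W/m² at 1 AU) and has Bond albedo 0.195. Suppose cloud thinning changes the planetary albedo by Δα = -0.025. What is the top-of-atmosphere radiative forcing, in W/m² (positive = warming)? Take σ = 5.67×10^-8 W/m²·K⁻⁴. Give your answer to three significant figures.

Flux at the orbit: S = 1366/(8.44)² = 19.18 W/m².
ΔF = −(S/4)Δα = −(19.18/4)×(-0.025) = 0.1199 W/m².

0.120 W/m²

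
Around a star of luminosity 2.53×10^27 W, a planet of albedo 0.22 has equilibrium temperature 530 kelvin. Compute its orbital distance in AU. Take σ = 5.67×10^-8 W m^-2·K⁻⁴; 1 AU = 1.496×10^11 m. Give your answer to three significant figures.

0.626 AU

The flux needed for this T is 4σT⁴/(1−0.22) = 22940 W m^-2.
S = L/(4πd²) → d = √(L/4πS) = √(2.53×10^27/(4π·22940)) = 9.368×10^10 m = 0.6262 AU.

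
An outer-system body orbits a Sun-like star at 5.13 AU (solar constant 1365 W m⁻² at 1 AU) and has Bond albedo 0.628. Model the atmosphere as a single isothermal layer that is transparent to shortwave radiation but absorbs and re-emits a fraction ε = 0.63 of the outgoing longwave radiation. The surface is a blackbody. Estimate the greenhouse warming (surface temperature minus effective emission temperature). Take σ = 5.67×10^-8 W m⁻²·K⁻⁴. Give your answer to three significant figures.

By the inverse-square law, S = 1365/5.13² = 51.87 W m⁻².
At the top of the atmosphere, σT_e⁴ = S(1−α)/4 = 4.824 W m⁻², giving T_e = 96.04 K.
For a single slab of emissivity ε, T_s⁴ = 2T_e⁴/(2−ε); thus T_s = 96.04·(1.46)^(1/4) = 105.6 K.
T_s − T_e = 105.6 − 96.04 = 9.527 K.

9.53 kelvin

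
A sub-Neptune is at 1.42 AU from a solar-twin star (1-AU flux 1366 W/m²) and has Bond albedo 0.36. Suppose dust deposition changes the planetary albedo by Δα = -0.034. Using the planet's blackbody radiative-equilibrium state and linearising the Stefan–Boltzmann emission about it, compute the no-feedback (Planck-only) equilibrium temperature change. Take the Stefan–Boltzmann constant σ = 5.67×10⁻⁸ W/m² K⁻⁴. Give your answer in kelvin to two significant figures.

By the inverse-square law, S = 1366/1.42² = 677.4 W/m².
Reference equilibrium: T_e = [S(1−α)/(4σ)]^(1/4) = 209.1 K.
TOA radiative forcing: ΔF = −S·Δα/4 = −677.4·(-0.034)/4 = 5.758 W/m².
Planck response: λ_P = 4σT_e³ = 4·5.67×10⁻⁸·(209.1)³ = 2.073 W/m²/K.
Hence the no-feedback warming is ΔF/(4σT_e³) = 2.78 K.

2.8 K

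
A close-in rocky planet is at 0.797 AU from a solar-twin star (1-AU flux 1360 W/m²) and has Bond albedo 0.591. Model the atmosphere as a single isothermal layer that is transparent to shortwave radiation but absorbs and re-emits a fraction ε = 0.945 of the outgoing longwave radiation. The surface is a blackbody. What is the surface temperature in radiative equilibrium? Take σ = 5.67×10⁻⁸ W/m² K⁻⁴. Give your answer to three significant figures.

Irradiance scales as 1/d², so S = 1360 W/m² × (1/0.797)² = 2141 W/m².
Effective emission temperature (TOA balance): σT_e⁴ = S(1−α)/4 = 218.9 W/m² → T_e = 249.3 K.
The surface balance (absorbed SW + ε·downward IR = σT_s⁴) with T_a⁴ = T_s⁴/2 reduces to T_s = T_e·[2/(2−ε)]^¼ = 292.5 K.

292 kelvin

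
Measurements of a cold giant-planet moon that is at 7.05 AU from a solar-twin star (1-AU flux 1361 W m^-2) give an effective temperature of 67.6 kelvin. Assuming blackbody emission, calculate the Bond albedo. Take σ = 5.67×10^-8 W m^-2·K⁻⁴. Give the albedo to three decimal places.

By the inverse-square law, S = 1361/7.05² = 27.38 W m^-2.
From σT⁴ = S(1−α)/4 we invert for α: 1−α = 4σT⁴/S.
σT⁴ = 1.184 W m^-2, so 4σT⁴ = 4.736 W m^-2.
1−α = 4.736/27.38 = 0.1730, so α = 0.8270.

0.827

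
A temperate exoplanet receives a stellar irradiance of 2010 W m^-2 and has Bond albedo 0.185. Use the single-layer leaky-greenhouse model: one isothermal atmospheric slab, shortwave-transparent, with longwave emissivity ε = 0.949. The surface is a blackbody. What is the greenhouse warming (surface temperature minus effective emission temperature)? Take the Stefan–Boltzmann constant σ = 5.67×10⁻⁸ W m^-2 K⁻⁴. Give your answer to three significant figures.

50.9 K

Effective emission temperature (TOA balance): σT_e⁴ = S(1−α)/4 = 409.5 W m^-2 → T_e = 291.5 K.
For a single slab of emissivity ε, T_s⁴ = 2T_e⁴/(2−ε); thus T_s = 291.5·(1.903)^(1/4) = 342.4 K.
The atmosphere warms the surface by 50.87 K.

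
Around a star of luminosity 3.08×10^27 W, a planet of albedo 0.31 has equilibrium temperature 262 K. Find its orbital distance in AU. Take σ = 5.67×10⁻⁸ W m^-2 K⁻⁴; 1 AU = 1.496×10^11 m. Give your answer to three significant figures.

Required flux: S = 4σT⁴/(1−α) = 1549 W m^-2.
From L = 4πd²S, d = √(3.08×10^27/(4π·1549)) = 3.978×10^11 m = 2.659 AU.

2.66 AU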